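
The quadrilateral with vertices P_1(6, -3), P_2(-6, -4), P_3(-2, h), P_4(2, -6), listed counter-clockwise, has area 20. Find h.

The doubled signed area Σ (x_i y_{i+1} − x_{i+1} y_i) is linear in h.
With h=0 it equals -8; the coefficient of h is -8 (from the two edges through P_3).
So -8·h + -8 = 2·20 = 40 ⇒ h = -6.

-6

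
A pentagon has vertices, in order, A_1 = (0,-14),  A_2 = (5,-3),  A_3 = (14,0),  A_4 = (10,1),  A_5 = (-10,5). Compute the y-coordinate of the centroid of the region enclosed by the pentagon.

Apply the surveyor's formula. First the cross-terms c_i = x_i·y_{i+1} − x_{i+1}·y_i:
  70, 42, 14, 60, 140  ⇒  2A = 326, A = 163.
Then Σ (y_i + y_{i+1})·c_i = -2202, so ȳ = -2202 / (6·163) = -367/163.

-367/163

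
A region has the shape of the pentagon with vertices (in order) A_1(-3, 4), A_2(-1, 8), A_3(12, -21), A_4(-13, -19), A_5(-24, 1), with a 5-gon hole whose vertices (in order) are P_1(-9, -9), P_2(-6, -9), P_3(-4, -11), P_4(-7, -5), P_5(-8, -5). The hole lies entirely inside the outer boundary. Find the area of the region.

568

Outer boundary:
Apply the surveyor's formula: 2A = Σ (x_i·y_{i+1} − x_{i+1}·y_i), indices taken mod 5.
A_1→A_2: (-3)(8) − (-1)(4) = -20
A_2→A_3: (-1)(-21) − (12)(8) = -75
A_3→A_4: (12)(-19) − (-13)(-21) = -501
A_4→A_5: (-13)(1) − (-24)(-19) = -469
A_5→A_1: (-24)(4) − (-3)(1) = -93
Σ = -1158
Area = |Σ|/2 = 579.
Hole:
Cross-terms: 27, 30, -57, -5, 27  ⇒  Σ = 22
Area = |Σ|/2 = 11.
Net area = 579 − 11 = 568.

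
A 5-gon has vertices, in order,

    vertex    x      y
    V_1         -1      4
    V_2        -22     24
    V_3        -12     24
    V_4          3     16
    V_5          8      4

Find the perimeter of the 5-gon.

78

|V_1V_2| = √((-21)² + (20)²) = √841 = 29
|V_2V_3| = √((10)² + (0)²) = √100 = 10
|V_3V_4| = √((15)² + (-8)²) = √289 = 17
|V_4V_5| = √((5)² + (-12)²) = √169 = 13
|V_5V_1| = √((-9)² + (0)²) = √81 = 9
Perimeter = 29 + 10 + 17 + 13 + 9 = 78.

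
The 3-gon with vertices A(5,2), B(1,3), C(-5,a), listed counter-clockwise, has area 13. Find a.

Write out the shoelace sum; only the two edges meeting at C involve a:
2·Area = [(1·a − (-5)·3) + ((-5)·2 − 5·a)] + 13
       = -4·a + 18 = 26
⇒ a = -2.

-2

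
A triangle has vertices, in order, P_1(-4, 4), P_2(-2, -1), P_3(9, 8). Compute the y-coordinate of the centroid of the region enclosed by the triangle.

11/3

Apply Gauss's area formula. First the cross-terms c_i = x_i·y_{i+1} − x_{i+1}·y_i:
  12, -7, 68  ⇒  2A = 73, A = 36.5.
Then Σ (y_i + y_{i+1})·c_i = 803, so ȳ = 803 / (6·36.5) = 11/3.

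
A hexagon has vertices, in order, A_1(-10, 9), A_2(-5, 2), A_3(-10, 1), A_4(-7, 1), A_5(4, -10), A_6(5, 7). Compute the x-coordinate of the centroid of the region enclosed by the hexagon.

Apply the shoelace formula. First the cross-terms c_i = x_i·y_{i+1} − x_{i+1}·y_i:
  25, 15, -3, 66, 78, 115  ⇒  2A = 296, A = 148.
Then Σ (x_i + x_{i+1})·c_i = -620, so x̄ = -620 / (6·148) = -155/222.

-155/222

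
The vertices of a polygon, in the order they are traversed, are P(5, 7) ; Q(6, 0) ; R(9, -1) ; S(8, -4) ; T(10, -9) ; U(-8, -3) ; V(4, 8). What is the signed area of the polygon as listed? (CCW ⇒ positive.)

-137

Apply the surveyor's formula: 2A = Σ (x_i·y_{i+1} − x_{i+1}·y_i), indices taken mod 7.
Σ = (-42) + (-6) + (-28) + (-32) + (-102) + (-52) + (-12) = -274
Signed area = Σ/2 = -137 (negative ⇒ clockwise traversal).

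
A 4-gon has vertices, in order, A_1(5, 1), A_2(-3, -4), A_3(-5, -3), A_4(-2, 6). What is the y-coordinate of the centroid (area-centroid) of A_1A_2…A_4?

17/24

Apply the surveyor's formula. First the cross-terms c_i = x_i·y_{i+1} − x_{i+1}·y_i:
  -17, -11, -36, -32  ⇒  2A = -96, A = -48.
Then Σ (y_i + y_{i+1})·c_i = -204, so ȳ = -204 / (6·(-48)) = 17/24.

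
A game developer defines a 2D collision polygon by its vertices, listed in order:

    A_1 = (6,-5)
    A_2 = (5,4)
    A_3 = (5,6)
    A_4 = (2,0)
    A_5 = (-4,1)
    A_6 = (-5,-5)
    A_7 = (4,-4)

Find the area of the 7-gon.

Cross-terms: 49, 10, -12, 2, 25, 40, 4  ⇒  Σ = 118
Area = |Σ|/2 = 59.

59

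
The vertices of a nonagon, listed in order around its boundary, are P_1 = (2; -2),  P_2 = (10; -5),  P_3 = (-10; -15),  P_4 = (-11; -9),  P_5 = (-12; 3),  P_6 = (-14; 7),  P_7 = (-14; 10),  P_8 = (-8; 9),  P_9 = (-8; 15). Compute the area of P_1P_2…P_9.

Apply the surveyor's formula: 2A = Σ (x_i·y_{i+1} − x_{i+1}·y_i), indices taken mod 9.
Σ = (10) + (-200) + (-75) + (-141) + (-42) + (-42) + (-46) + (-48) + (-14) = -598
Area = |Σ|/2 = 299.

299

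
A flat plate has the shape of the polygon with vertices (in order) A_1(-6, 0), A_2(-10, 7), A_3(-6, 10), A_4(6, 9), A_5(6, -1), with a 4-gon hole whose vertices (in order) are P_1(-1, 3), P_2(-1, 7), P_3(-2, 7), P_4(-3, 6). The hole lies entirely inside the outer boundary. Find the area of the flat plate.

Outer boundary:
Apply the shoelace formula: 2A = Σ (x_i·y_{i+1} − x_{i+1}·y_i), indices taken mod 5.
A_1→A_2: (-6)(7) − (-10)(0) = -42
A_2→A_3: (-10)(10) − (-6)(7) = -58
A_3→A_4: (-6)(9) − (6)(10) = -114
A_4→A_5: (6)(-1) − (6)(9) = -60
A_5→A_1: (6)(0) − (-6)(-1) = -6
Σ = -280
Area = |Σ|/2 = 140.
Hole:
Σ = (-4) + (7) + (9) + (-3) = 9
Area = |Σ|/2 = 4.5.
Net area = 140 − 4.5 = 135.5.

135.5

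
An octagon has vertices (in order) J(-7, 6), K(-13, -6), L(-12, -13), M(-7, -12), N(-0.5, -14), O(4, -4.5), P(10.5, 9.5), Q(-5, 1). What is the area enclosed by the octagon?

270.25

Apply the shoelace (surveyor's) formula: 2A = Σ (x_i·y_{i+1} − x_{i+1}·y_i), indices taken mod 8.
Σ = (120) + (97) + (53) + (92) + (58.25) + (85.25) + (58) + (-23) = 540.5
Area = |Σ|/2 = 270.25.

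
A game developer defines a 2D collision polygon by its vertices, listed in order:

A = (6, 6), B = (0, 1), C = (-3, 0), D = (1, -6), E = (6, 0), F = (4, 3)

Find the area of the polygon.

Cross-terms: 6, 3, 18, 36, 18, 6  ⇒  Σ = 87
Area = |Σ|/2 = 43.5.

43.5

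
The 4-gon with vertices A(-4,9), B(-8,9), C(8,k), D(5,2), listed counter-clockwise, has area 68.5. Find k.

-8

The doubled signed area Σ (x_i y_{i+1} − x_{i+1} y_i) is linear in k.
With k=0 it equals 33; the coefficient of k is -13 (from the two edges through C).
So -13·k + 33 = 2·68.5 = 137 ⇒ k = -8.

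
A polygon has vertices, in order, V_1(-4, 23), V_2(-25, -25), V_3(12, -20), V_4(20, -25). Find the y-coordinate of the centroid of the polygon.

-22/3

Apply Gauss's area formula. First the cross-terms c_i = x_i·y_{i+1} − x_{i+1}·y_i:
  675, 800, 100, 360  ⇒  2A = 1935, A = 967.5.
Then Σ (y_i + y_{i+1})·c_i = -42570, so ȳ = -42570 / (6·967.5) = -22/3.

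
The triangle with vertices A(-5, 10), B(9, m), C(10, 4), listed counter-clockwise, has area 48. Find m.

-2

The doubled signed area Σ (x_i y_{i+1} − x_{i+1} y_i) is linear in m.
With m=0 it equals 66; the coefficient of m is -15 (from the two edges through B).
So -15·m + 66 = 2·48 = 96 ⇒ m = -2.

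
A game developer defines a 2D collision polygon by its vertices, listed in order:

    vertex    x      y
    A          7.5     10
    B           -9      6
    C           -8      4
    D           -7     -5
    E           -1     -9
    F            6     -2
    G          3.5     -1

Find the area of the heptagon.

186.25

Apply the surveyor's formula: 2A = Σ (x_i·y_{i+1} − x_{i+1}·y_i), indices taken mod 7.
Cross-terms: 135, 12, 68, 58, 56, 1, 42.5  ⇒  Σ = 372.5
Area = |Σ|/2 = 186.25.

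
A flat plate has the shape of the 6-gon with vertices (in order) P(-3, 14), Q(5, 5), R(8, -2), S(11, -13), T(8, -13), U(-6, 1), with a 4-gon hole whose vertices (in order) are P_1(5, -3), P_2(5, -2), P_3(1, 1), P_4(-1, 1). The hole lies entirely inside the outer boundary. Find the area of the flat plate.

197.5

Outer boundary:
Apply the shoelace formula: 2A = Σ (x_i·y_{i+1} − x_{i+1}·y_i), indices taken mod 6.
Σ = (-85) + (-50) + (-82) + (-39) + (-70) + (-81) = -407
Area = |Σ|/2 = 203.5.
Hole:
Apply the surveyor's formula: 2A = Σ (x_i·y_{i+1} − x_{i+1}·y_i), indices taken mod 4.
Σ = (5) + (7) + (2) + (-2) = 12
Area = |Σ|/2 = 6.
Net area = 203.5 − 6 = 197.5.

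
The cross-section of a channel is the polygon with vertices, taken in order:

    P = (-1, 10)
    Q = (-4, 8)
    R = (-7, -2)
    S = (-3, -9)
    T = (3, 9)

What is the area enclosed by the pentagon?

96

Apply the shoelace (surveyor's) formula: 2A = Σ (x_i·y_{i+1} − x_{i+1}·y_i), indices taken mod 5.
P→Q: (-1)(8) − (-4)(10) = 32
Q→R: (-4)(-2) − (-7)(8) = 64
R→S: (-7)(-9) − (-3)(-2) = 57
S→T: (-3)(9) − (3)(-9) = 0
T→P: (3)(10) − (-1)(9) = 39
Σ = 192
Area = |Σ|/2 = 96.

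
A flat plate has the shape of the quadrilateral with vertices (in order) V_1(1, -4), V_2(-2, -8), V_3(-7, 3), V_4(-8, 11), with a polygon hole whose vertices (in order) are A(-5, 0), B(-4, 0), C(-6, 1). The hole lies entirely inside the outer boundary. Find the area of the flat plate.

54.5

Outer boundary:
Σ = (-16) + (-62) + (-53) + (21) = -110
Area = |Σ|/2 = 55.
Hole:
Apply the shoelace (surveyor's) formula: 2A = Σ (x_i·y_{i+1} − x_{i+1}·y_i), indices taken mod 3.
Cross-terms: 0, -4, 5  ⇒  Σ = 1
Area = |Σ|/2 = 0.5.
Net area = 55 − 0.5 = 54.5.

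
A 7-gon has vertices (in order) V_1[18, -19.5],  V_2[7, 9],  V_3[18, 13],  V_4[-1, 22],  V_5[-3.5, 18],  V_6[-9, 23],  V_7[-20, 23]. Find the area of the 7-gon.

Apply the shoelace formula: 2A = Σ (x_i·y_{i+1} − x_{i+1}·y_i), indices taken mod 7.
Σ = (298.5) + (-71) + (409) + (59) + (81.5) + (253) + (-24) = 1006
Area = |Σ|/2 = 503.

503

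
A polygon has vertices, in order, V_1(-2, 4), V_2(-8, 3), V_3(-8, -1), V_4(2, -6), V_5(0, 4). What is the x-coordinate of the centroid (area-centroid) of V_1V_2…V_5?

Apply Gauss's area formula. First the cross-terms c_i = x_i·y_{i+1} − x_{i+1}·y_i:
  26, 32, 50, 8, 8  ⇒  2A = 124, A = 62.
Then Σ (x_i + x_{i+1})·c_i = -1072, so x̄ = -1072 / (6·62) = -268/93.

-268/93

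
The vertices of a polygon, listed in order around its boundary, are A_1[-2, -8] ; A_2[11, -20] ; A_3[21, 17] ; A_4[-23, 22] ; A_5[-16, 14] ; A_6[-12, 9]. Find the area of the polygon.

Σ = (128) + (607) + (853) + (30) + (24) + (114) = 1756
Area = |Σ|/2 = 878.

878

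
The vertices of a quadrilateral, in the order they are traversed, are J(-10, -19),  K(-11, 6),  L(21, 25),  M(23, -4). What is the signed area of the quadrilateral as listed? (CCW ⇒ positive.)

Apply the surveyor's formula: 2A = Σ (x_i·y_{i+1} − x_{i+1}·y_i), indices taken mod 4.
Cross-terms: -269, -401, -659, -477  ⇒  Σ = -1806
Signed area = Σ/2 = -903 (negative ⇒ clockwise traversal).

-903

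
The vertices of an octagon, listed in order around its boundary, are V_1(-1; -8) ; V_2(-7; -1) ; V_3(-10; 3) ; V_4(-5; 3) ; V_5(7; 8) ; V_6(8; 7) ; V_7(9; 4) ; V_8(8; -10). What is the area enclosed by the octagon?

Apply the shoelace (surveyor's) formula: 2A = Σ (x_i·y_{i+1} − x_{i+1}·y_i), indices taken mod 8.
Cross-terms: -55, -31, -15, -61, -15, -31, -122, -74  ⇒  Σ = -404
Area = |Σ|/2 = 202.

202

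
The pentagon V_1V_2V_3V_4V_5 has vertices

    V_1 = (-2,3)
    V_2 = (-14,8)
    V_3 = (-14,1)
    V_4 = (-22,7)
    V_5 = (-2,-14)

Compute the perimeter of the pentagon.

|V_1V_2| = √((-12)² + (5)²) = √169 = 13
|V_2V_3| = √((0)² + (-7)²) = √49 = 7
|V_3V_4| = √((-8)² + (6)²) = √100 = 10
|V_4V_5| = √((20)² + (-21)²) = √841 = 29
|V_5V_1| = √((0)² + (17)²) = √289 = 17
Perimeter = 13 + 7 + 10 + 29 + 17 = 76.

76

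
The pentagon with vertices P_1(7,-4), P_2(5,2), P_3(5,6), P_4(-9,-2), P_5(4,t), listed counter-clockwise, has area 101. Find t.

Write out the shoelace sum; only the two edges meeting at P_5 involve t:
2·Area = [((-9)·t − 4·(-2)) + (4·(-4) − 7·t)] + 98
       = -16·t + 90 = 202
⇒ t = -7.

-7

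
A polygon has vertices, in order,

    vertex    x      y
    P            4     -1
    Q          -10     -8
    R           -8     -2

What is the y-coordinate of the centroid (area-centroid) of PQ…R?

Apply the shoelace formula. First the cross-terms c_i = x_i·y_{i+1} − x_{i+1}·y_i:
  -42, -44, 16  ⇒  2A = -70, A = -35.
Then Σ (y_i + y_{i+1})·c_i = 770, so ȳ = 770 / (6·(-35)) = -11/3.

-11/3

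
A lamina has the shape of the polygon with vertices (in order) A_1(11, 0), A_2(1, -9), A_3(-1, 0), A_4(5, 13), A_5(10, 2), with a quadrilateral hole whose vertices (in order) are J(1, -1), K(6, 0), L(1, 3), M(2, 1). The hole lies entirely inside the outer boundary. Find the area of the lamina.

123.5

Outer boundary:
Σ = (-99) + (-9) + (-13) + (-120) + (-22) = -263
Area = |Σ|/2 = 131.5.
Hole:
Apply the shoelace formula: 2A = Σ (x_i·y_{i+1} − x_{i+1}·y_i), indices taken mod 4.
J→K: (1)(0) − (6)(-1) = 6
K→L: (6)(3) − (1)(0) = 18
L→M: (1)(1) − (2)(3) = -5
M→J: (2)(-1) − (1)(1) = -3
Σ = 16
Area = |Σ|/2 = 8.
Net area = 131.5 − 8 = 123.5.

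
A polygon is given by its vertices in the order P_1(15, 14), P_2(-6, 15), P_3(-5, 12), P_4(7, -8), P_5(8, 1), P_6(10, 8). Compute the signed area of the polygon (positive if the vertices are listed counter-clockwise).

Σ = (309) + (3) + (-44) + (71) + (54) + (20) = 413
Signed area = Σ/2 = 206.5 (positive ⇒ counter-clockwise traversal).

206.5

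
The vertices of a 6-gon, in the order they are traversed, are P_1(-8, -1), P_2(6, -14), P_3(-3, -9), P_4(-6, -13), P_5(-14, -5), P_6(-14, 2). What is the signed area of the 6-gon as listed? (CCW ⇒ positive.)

-106.5

Apply the shoelace (surveyor's) formula: 2A = Σ (x_i·y_{i+1} − x_{i+1}·y_i), indices taken mod 6.
Σ = (118) + (-96) + (-15) + (-152) + (-98) + (30) = -213
Signed area = Σ/2 = -106.5 (negative ⇒ clockwise traversal).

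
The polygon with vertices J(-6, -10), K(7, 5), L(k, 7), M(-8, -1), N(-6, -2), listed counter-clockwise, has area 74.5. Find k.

9

Write out the shoelace sum; only the two edges meeting at L involve k:
2·Area = [(7·7 − k·5) + (k·(-1) − (-8)·7)] + 98
       = -6·k + 203 = 149
⇒ k = 9.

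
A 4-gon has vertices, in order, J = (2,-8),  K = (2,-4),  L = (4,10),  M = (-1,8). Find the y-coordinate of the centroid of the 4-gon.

146/39

Apply the shoelace (surveyor's) formula. First the cross-terms c_i = x_i·y_{i+1} − x_{i+1}·y_i:
  8, 36, 42, -8  ⇒  2A = 78, A = 39.
Then Σ (y_i + y_{i+1})·c_i = 876, so ȳ = 876 / (6·39) = 146/39.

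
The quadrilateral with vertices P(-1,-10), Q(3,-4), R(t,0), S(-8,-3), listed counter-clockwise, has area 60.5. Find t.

Write out the shoelace sum; only the two edges meeting at R involve t:
2·Area = [(3·0 − t·(-4)) + (t·(-3) − (-8)·0)] + 111
       = 1·t + 111 = 121
⇒ t = 10.

10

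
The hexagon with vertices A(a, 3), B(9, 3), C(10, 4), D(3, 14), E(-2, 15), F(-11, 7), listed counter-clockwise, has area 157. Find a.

Write out the shoelace sum; only the two edges meeting at A involve a:
2·Area = [((-11)·3 − a·7) + (a·3 − 9·3)] + 358
       = -4·a + 298 = 314
⇒ a = -4.

-4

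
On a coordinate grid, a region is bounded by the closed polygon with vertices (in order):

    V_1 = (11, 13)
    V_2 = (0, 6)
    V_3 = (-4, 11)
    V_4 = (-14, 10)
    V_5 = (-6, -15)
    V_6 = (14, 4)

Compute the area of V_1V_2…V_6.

Apply the shoelace formula: 2A = Σ (x_i·y_{i+1} − x_{i+1}·y_i), indices taken mod 6.
Σ = (66) + (24) + (114) + (270) + (186) + (138) = 798
Area = |Σ|/2 = 399.

399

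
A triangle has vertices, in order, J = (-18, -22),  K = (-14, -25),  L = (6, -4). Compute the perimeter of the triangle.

64

|JK| = √((4)² + (-3)²) = √25 = 5
|KL| = √((20)² + (21)²) = √841 = 29
|LJ| = √((-24)² + (-18)²) = √900 = 30
Perimeter = 5 + 29 + 30 = 64.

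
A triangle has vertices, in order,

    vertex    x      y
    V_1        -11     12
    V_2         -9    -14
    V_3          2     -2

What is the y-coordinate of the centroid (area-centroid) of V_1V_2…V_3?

-4/3

Apply the surveyor's formula. First the cross-terms c_i = x_i·y_{i+1} − x_{i+1}·y_i:
  262, 46, 2  ⇒  2A = 310, A = 155.
Then Σ (y_i + y_{i+1})·c_i = -1240, so ȳ = -1240 / (6·155) = -4/3.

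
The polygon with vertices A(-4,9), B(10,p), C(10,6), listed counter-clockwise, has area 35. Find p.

Write out the shoelace sum; only the two edges meeting at B involve p:
2·Area = [((-4)·p − 10·9) + (10·6 − 10·p)] + 114
       = -14·p + 84 = 70
⇒ p = 1.

1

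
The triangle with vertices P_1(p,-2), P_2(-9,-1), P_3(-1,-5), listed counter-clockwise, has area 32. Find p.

9

Write out the shoelace sum; only the two edges meeting at P_1 involve p:
2·Area = [((-1)·(-2) − p·(-5)) + (p·(-1) − (-9)·(-2))] + 44
       = 4·p + 28 = 64
⇒ p = 9.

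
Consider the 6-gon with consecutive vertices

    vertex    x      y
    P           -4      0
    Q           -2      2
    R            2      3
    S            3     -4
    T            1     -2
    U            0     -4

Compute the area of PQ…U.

28.5

Apply Gauss's area formula: 2A = Σ (x_i·y_{i+1} − x_{i+1}·y_i), indices taken mod 6.
Σ = (-8) + (-10) + (-17) + (-2) + (-4) + (-16) = -57
Area = |Σ|/2 = 28.5.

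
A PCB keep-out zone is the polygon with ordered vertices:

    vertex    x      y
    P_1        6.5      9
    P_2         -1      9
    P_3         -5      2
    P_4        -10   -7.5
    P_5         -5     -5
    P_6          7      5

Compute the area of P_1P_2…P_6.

110.5

Apply the shoelace formula: 2A = Σ (x_i·y_{i+1} − x_{i+1}·y_i), indices taken mod 6.
P_1→P_2: (6.5)(9) − (-1)(9) = 67.5
P_2→P_3: (-1)(2) − (-5)(9) = 43
P_3→P_4: (-5)(-7.5) − (-10)(2) = 57.5
P_4→P_5: (-10)(-5) − (-5)(-7.5) = 12.5
P_5→P_6: (-5)(5) − (7)(-5) = 10
P_6→P_1: (7)(9) − (6.5)(5) = 30.5
Σ = 221
Area = |Σ|/2 = 110.5.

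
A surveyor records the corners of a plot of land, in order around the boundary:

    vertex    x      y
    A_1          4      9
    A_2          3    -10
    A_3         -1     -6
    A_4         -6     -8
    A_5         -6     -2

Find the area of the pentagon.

102.5

Apply Gauss's area formula: 2A = Σ (x_i·y_{i+1} − x_{i+1}·y_i), indices taken mod 5.
Cross-terms: -67, -28, -28, -36, -46  ⇒  Σ = -205
Area = |Σ|/2 = 102.5.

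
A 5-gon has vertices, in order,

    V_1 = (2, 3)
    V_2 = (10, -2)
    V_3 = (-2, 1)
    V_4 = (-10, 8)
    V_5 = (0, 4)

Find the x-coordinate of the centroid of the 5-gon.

-16/41

Apply the surveyor's formula. First the cross-terms c_i = x_i·y_{i+1} − x_{i+1}·y_i:
  -34, 6, -6, -40, -8  ⇒  2A = -82, A = -41.
Then Σ (x_i + x_{i+1})·c_i = 96, so x̄ = 96 / (6·(-41)) = -16/41.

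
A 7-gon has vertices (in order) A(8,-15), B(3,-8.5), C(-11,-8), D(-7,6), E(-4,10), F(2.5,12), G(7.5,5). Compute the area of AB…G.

Σ = (-23) + (-117.5) + (-122) + (-46) + (-73) + (-77.5) + (-152.5) = -611.5
Area = |Σ|/2 = 305.75.

305.75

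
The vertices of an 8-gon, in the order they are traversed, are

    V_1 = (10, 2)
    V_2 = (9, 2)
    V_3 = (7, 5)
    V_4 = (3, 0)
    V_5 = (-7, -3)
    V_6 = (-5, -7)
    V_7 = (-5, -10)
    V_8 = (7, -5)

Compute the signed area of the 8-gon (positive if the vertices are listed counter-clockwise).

108.5

Apply the shoelace (surveyor's) formula: 2A = Σ (x_i·y_{i+1} − x_{i+1}·y_i), indices taken mod 8.
Σ = (2) + (31) + (-15) + (-9) + (34) + (15) + (95) + (64) = 217
Signed area = Σ/2 = 108.5 (positive ⇒ counter-clockwise traversal).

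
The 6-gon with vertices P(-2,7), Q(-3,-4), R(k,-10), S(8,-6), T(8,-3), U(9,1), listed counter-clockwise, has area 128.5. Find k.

3

Write out the shoelace sum; only the two edges meeting at R involve k:
2·Area = [((-3)·(-10) − k·(-4)) + (k·(-6) − 8·(-10))] + 153
       = -2·k + 263 = 257
⇒ k = 3.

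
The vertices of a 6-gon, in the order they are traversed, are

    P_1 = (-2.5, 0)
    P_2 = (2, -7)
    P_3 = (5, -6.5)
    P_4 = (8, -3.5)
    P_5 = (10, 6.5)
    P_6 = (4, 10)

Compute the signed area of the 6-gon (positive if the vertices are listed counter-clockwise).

130

P_1→P_2: (-2.5)(-7) − (2)(0) = 17.5
P_2→P_3: (2)(-6.5) − (5)(-7) = 22
P_3→P_4: (5)(-3.5) − (8)(-6.5) = 34.5
P_4→P_5: (8)(6.5) − (10)(-3.5) = 87
P_5→P_6: (10)(10) − (4)(6.5) = 74
P_6→P_1: (4)(0) − (-2.5)(10) = 25
Σ = 260
Signed area = Σ/2 = 130 (positive ⇒ counter-clockwise traversal).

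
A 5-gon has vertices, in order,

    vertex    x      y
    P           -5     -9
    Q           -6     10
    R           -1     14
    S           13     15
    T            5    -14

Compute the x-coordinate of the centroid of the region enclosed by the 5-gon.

Apply the surveyor's formula. First the cross-terms c_i = x_i·y_{i+1} − x_{i+1}·y_i:
  -104, -74, -197, -257, -115  ⇒  2A = -747, A = -373.5.
Then Σ (x_i + x_{i+1})·c_i = -5328, so x̄ = -5328 / (6·(-373.5)) = 592/249.

592/249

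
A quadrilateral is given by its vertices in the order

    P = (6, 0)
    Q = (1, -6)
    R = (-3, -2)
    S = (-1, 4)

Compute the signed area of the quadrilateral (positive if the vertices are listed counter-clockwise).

Apply the shoelace formula: 2A = Σ (x_i·y_{i+1} − x_{i+1}·y_i), indices taken mod 4.
Cross-terms: -36, -20, -14, -24  ⇒  Σ = -94
Signed area = Σ/2 = -47 (negative ⇒ clockwise traversal).

-47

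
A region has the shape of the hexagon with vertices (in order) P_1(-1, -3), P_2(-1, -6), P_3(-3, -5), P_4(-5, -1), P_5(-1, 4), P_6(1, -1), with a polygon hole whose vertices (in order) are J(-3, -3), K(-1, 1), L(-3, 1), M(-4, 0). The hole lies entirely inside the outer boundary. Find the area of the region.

24

Outer boundary:
Σ = (3) + (-13) + (-22) + (-21) + (-3) + (-4) = -60
Area = |Σ|/2 = 30.
Hole:
Apply the shoelace formula: 2A = Σ (x_i·y_{i+1} − x_{i+1}·y_i), indices taken mod 4.
Cross-terms: -6, 2, 4, 12  ⇒  Σ = 12
Area = |Σ|/2 = 6.
Net area = 30 − 6 = 24.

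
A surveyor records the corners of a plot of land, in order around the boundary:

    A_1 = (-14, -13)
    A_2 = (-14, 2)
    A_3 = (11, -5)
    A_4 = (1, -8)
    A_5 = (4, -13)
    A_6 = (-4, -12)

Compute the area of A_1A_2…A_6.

221

Σ = (-210) + (48) + (-83) + (19) + (-100) + (-116) = -442
Area = |Σ|/2 = 221.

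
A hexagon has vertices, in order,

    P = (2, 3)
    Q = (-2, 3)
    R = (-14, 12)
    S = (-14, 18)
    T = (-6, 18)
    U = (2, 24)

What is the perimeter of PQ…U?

64

|PQ| = √((-4)² + (0)²) = √16 = 4
|QR| = √((-12)² + (9)²) = √225 = 15
|RS| = √((0)² + (6)²) = √36 = 6
|ST| = √((8)² + (0)²) = √64 = 8
|TU| = √((8)² + (6)²) = √100 = 10
|UP| = √((0)² + (-21)²) = √441 = 21
Perimeter = 4 + 15 + 6 + 8 + 10 + 21 = 64.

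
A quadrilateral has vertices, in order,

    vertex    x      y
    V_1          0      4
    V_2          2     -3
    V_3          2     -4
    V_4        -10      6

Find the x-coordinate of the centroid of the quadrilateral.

-100/39

Apply the surveyor's formula. First the cross-terms c_i = x_i·y_{i+1} − x_{i+1}·y_i:
  -8, -2, -28, -40  ⇒  2A = -78, A = -39.
Then Σ (x_i + x_{i+1})·c_i = 600, so x̄ = 600 / (6·(-39)) = -100/39.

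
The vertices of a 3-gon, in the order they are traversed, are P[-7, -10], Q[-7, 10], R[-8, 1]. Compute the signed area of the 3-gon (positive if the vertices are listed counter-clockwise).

10

P→Q: (-7)(10) − (-7)(-10) = -140
Q→R: (-7)(1) − (-8)(10) = 73
R→P: (-8)(-10) − (-7)(1) = 87
Σ = 20
Signed area = Σ/2 = 10 (positive ⇒ counter-clockwise traversal).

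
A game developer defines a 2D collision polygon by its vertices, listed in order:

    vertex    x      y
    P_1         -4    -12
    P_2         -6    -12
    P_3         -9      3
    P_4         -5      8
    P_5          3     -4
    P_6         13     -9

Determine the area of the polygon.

189

Apply the surveyor's formula: 2A = Σ (x_i·y_{i+1} − x_{i+1}·y_i), indices taken mod 6.
Σ = (-24) + (-126) + (-57) + (-4) + (25) + (-192) = -378
Area = |Σ|/2 = 189.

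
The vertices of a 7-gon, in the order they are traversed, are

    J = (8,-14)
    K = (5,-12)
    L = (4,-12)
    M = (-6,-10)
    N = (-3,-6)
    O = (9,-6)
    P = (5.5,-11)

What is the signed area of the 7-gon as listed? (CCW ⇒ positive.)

-63.5

Apply the shoelace formula: 2A = Σ (x_i·y_{i+1} − x_{i+1}·y_i), indices taken mod 7.
Σ = (-26) + (-12) + (-112) + (6) + (72) + (-66) + (11) = -127
Signed area = Σ/2 = -63.5 (negative ⇒ clockwise traversal).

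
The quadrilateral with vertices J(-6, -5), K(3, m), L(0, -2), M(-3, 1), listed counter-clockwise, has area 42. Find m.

Write out the shoelace sum; only the two edges meeting at K involve m:
2·Area = [((-6)·m − 3·(-5)) + (3·(-2) − 0·m)] + 15
       = -6·m + 24 = 84
⇒ m = -10.

-10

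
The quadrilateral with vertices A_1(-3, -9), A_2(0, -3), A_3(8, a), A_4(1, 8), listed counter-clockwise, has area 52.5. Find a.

The doubled signed area Σ (x_i y_{i+1} − x_{i+1} y_i) is linear in a.
With a=0 it equals 112; the coefficient of a is -1 (from the two edges through A_3).
So -1·a + 112 = 2·52.5 = 105 ⇒ a = 7.

7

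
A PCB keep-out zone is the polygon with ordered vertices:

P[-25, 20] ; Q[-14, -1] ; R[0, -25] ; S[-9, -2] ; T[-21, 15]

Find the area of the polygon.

104

Σ = (305) + (350) + (-225) + (-177) + (-45) = 208
Area = |Σ|/2 = 104.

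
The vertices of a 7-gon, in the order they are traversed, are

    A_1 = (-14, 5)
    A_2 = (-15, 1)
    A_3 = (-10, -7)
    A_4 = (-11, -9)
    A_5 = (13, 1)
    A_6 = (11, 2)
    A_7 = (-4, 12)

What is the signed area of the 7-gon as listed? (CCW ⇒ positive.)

299

Apply Gauss's area formula: 2A = Σ (x_i·y_{i+1} − x_{i+1}·y_i), indices taken mod 7.
Σ = (61) + (115) + (13) + (106) + (15) + (140) + (148) = 598
Signed area = Σ/2 = 299 (positive ⇒ counter-clockwise traversal).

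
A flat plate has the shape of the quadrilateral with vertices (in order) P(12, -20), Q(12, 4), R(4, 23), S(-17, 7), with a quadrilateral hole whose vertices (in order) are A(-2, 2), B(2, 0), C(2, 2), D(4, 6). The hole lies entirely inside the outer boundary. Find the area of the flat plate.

Outer boundary:
P→Q: (12)(4) − (12)(-20) = 288
Q→R: (12)(23) − (4)(4) = 260
R→S: (4)(7) − (-17)(23) = 419
S→P: (-17)(-20) − (12)(7) = 256
Σ = 1223
Area = |Σ|/2 = 611.5.
Hole:
Apply the shoelace (surveyor's) formula: 2A = Σ (x_i·y_{i+1} − x_{i+1}·y_i), indices taken mod 4.
Σ = (-4) + (4) + (4) + (20) = 24
Area = |Σ|/2 = 12.
Net area = 611.5 − 12 = 599.5.

599.5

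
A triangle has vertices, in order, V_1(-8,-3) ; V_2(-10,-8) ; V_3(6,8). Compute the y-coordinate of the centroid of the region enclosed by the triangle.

Apply the shoelace (surveyor's) formula. First the cross-terms c_i = x_i·y_{i+1} − x_{i+1}·y_i:
  34, -32, 46  ⇒  2A = 48, A = 24.
Then Σ (y_i + y_{i+1})·c_i = -144, so ȳ = -144 / (6·24) = -1.

-1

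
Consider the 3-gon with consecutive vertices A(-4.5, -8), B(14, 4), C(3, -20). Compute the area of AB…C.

156

Σ = (94) + (-292) + (-114) = -312
Area = |Σ|/2 = 156.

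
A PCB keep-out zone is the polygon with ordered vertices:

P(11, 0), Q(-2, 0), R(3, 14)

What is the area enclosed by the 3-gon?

91

Apply the shoelace (surveyor's) formula: 2A = Σ (x_i·y_{i+1} − x_{i+1}·y_i), indices taken mod 3.
Σ = (0) + (-28) + (-154) = -182
Area = |Σ|/2 = 91.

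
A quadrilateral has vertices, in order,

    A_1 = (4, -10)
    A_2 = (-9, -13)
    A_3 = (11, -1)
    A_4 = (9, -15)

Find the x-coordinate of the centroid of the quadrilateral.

52/11

Apply Gauss's area formula. First the cross-terms c_i = x_i·y_{i+1} − x_{i+1}·y_i:
  -142, 152, -156, -30  ⇒  2A = -176, A = -88.
Then Σ (x_i + x_{i+1})·c_i = -2496, so x̄ = -2496 / (6·(-88)) = 52/11.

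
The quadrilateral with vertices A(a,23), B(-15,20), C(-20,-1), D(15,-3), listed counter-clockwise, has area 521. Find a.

The doubled signed area Σ (x_i y_{i+1} − x_{i+1} y_i) is linear in a.
With a=0 it equals 1180; the coefficient of a is 23 (from the two edges through A).
So 23·a + 1180 = 2·521 = 1042 ⇒ a = -6.

-6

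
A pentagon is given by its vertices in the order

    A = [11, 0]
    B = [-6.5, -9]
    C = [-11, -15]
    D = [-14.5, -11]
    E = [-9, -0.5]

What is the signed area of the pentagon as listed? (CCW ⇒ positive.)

-141.625

Apply the shoelace (surveyor's) formula: 2A = Σ (x_i·y_{i+1} − x_{i+1}·y_i), indices taken mod 5.
Σ = (-99) + (-1.5) + (-96.5) + (-91.75) + (5.5) = -283.25
Signed area = Σ/2 = -141.625 (negative ⇒ clockwise traversal).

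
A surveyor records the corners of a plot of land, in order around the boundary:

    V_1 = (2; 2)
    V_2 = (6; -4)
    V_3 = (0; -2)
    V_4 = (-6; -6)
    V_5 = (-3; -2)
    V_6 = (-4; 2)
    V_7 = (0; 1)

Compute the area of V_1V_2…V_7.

35

Apply the surveyor's formula: 2A = Σ (x_i·y_{i+1} − x_{i+1}·y_i), indices taken mod 7.
Cross-terms: -20, -12, -12, -6, -14, -4, -2  ⇒  Σ = -70
Area = |Σ|/2 = 35.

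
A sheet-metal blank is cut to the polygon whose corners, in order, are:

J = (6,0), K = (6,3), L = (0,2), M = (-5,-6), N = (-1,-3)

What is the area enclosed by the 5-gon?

33.5

Apply the shoelace formula: 2A = Σ (x_i·y_{i+1} − x_{i+1}·y_i), indices taken mod 5.
Σ = (18) + (12) + (10) + (9) + (18) = 67
Area = |Σ|/2 = 33.5.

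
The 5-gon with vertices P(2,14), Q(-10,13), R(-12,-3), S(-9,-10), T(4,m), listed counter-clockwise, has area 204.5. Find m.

12

The doubled signed area Σ (x_i y_{i+1} − x_{i+1} y_i) is linear in m.
With m=0 it equals 541; the coefficient of m is -11 (from the two edges through T).
So -11·m + 541 = 2·204.5 = 409 ⇒ m = 12.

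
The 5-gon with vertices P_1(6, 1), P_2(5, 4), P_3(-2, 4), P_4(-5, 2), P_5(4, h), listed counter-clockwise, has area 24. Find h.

1

The doubled signed area Σ (x_i y_{i+1} − x_{i+1} y_i) is linear in h.
With h=0 it equals 59; the coefficient of h is -11 (from the two edges through P_5).
So -11·h + 59 = 2·24 = 48 ⇒ h = 1.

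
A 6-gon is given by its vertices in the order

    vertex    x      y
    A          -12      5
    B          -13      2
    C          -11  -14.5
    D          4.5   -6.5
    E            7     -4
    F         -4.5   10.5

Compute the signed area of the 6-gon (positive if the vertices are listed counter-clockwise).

287.375

Apply the surveyor's formula: 2A = Σ (x_i·y_{i+1} − x_{i+1}·y_i), indices taken mod 6.
Cross-terms: 41, 210.5, 136.75, 27.5, 55.5, 103.5  ⇒  Σ = 574.75
Signed area = Σ/2 = 287.375 (positive ⇒ counter-clockwise traversal).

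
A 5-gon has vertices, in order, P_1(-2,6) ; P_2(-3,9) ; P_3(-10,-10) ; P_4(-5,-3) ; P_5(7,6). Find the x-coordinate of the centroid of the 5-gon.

Apply the shoelace formula. First the cross-terms c_i = x_i·y_{i+1} − x_{i+1}·y_i:
  0, 120, -20, -9, 54  ⇒  2A = 145, A = 72.5.
Then Σ (x_i + x_{i+1})·c_i = -1008, so x̄ = -1008 / (6·72.5) = -336/145.

-336/145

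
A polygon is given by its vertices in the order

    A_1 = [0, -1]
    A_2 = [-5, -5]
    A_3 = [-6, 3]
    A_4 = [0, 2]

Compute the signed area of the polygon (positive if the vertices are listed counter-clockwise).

Σ = (-5) + (-45) + (-12) + (0) = -62
Signed area = Σ/2 = -31 (negative ⇒ clockwise traversal).

-31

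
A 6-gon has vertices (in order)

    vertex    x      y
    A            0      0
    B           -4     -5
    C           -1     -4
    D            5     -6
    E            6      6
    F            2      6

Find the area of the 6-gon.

Σ = (0) + (11) + (26) + (66) + (24) + (0) = 127
Area = |Σ|/2 = 63.5.

63.5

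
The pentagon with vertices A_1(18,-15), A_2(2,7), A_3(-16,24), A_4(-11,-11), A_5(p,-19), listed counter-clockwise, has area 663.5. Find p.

The doubled signed area Σ (x_i y_{i+1} − x_{i+1} y_i) is linear in p.
With p=0 it equals 1307; the coefficient of p is -4 (from the two edges through A_5).
So -4·p + 1307 = 2·663.5 = 1327 ⇒ p = -5.

-5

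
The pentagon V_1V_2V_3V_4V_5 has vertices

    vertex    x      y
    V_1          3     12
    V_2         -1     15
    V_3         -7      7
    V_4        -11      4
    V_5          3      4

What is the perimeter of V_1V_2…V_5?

42

|V_1V_2| = √((-4)² + (3)²) = √25 = 5
|V_2V_3| = √((-6)² + (-8)²) = √100 = 10
|V_3V_4| = √((-4)² + (-3)²) = √25 = 5
|V_4V_5| = √((14)² + (0)²) = √196 = 14
|V_5V_1| = √((0)² + (8)²) = √64 = 8
Perimeter = 5 + 10 + 5 + 14 + 8 = 42.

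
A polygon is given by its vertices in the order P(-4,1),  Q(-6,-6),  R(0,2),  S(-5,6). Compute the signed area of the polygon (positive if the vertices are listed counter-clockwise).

23.5

Apply the surveyor's formula: 2A = Σ (x_i·y_{i+1} − x_{i+1}·y_i), indices taken mod 4.
Σ = (30) + (-12) + (10) + (19) = 47
Signed area = Σ/2 = 23.5 (positive ⇒ counter-clockwise traversal).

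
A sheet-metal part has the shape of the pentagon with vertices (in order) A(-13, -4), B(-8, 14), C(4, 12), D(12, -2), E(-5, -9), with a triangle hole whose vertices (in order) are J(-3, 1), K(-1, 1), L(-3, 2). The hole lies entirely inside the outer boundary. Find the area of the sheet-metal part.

Outer boundary:
Apply Gauss's area formula: 2A = Σ (x_i·y_{i+1} − x_{i+1}·y_i), indices taken mod 5.
Σ = (-214) + (-152) + (-152) + (-118) + (-97) = -733
Area = |Σ|/2 = 366.5.
Hole:
J→K: (-3)(1) − (-1)(1) = -2
K→L: (-1)(2) − (-3)(1) = 1
L→J: (-3)(1) − (-3)(2) = 3
Σ = 2
Area = |Σ|/2 = 1.
Net area = 366.5 − 1 = 365.5.

365.5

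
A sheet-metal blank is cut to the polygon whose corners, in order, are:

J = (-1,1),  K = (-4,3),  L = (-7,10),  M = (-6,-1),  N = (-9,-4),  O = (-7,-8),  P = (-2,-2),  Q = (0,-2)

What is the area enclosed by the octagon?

Σ = (1) + (-19) + (67) + (15) + (44) + (-2) + (4) + (-2) = 108
Area = |Σ|/2 = 54.

54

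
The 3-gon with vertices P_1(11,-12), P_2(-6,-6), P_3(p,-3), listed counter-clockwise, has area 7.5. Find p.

Write out the shoelace sum; only the two edges meeting at P_3 involve p:
2·Area = [((-6)·(-3) − p·(-6)) + (p·(-12) − 11·(-3))] + -138
       = -6·p + -87 = 15
⇒ p = -17.

-17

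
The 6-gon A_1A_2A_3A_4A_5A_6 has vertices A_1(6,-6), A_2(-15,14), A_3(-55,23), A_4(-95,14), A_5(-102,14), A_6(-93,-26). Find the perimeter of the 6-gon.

260

|A_1A_2| = √((-21)² + (20)²) = √841 = 29
|A_2A_3| = √((-40)² + (9)²) = √1681 = 41
|A_3A_4| = √((-40)² + (-9)²) = √1681 = 41
|A_4A_5| = √((-7)² + (0)²) = √49 = 7
|A_5A_6| = √((9)² + (-40)²) = √1681 = 41
|A_6A_1| = √((99)² + (20)²) = √10201 = 101
Perimeter = 29 + 41 + 41 + 7 + 41 + 101 = 260.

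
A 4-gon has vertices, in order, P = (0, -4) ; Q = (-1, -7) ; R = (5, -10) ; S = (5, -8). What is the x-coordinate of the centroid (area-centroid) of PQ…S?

Apply Gauss's area formula. First the cross-terms c_i = x_i·y_{i+1} − x_{i+1}·y_i:
  -4, 45, 10, -20  ⇒  2A = 31, A = 15.5.
Then Σ (x_i + x_{i+1})·c_i = 184, so x̄ = 184 / (6·15.5) = 184/93.

184/93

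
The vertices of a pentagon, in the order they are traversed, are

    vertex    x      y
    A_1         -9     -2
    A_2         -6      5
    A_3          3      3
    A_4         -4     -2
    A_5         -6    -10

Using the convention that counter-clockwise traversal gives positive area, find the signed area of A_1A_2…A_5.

Apply Gauss's area formula: 2A = Σ (x_i·y_{i+1} − x_{i+1}·y_i), indices taken mod 5.
A_1→A_2: (-9)(5) − (-6)(-2) = -57
A_2→A_3: (-6)(3) − (3)(5) = -33
A_3→A_4: (3)(-2) − (-4)(3) = 6
A_4→A_5: (-4)(-10) − (-6)(-2) = 28
A_5→A_1: (-6)(-2) − (-9)(-10) = -78
Σ = -134
Signed area = Σ/2 = -67 (negative ⇒ clockwise traversal).

-67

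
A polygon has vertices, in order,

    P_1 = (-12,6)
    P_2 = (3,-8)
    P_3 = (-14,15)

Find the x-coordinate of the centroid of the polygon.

-23/3

Apply Gauss's area formula. First the cross-terms c_i = x_i·y_{i+1} − x_{i+1}·y_i:
  78, -67, 96  ⇒  2A = 107, A = 53.5.
Then Σ (x_i + x_{i+1})·c_i = -2461, so x̄ = -2461 / (6·53.5) = -23/3.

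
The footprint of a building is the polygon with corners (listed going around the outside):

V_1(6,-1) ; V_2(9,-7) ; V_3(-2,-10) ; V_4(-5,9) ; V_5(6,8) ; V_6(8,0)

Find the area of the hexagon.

185.5

Apply Gauss's area formula: 2A = Σ (x_i·y_{i+1} − x_{i+1}·y_i), indices taken mod 6.
Σ = (-33) + (-104) + (-68) + (-94) + (-64) + (-8) = -371
Area = |Σ|/2 = 185.5.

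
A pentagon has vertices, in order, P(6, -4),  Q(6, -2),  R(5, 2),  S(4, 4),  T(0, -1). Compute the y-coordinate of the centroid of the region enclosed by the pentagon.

Apply the shoelace formula. First the cross-terms c_i = x_i·y_{i+1} − x_{i+1}·y_i:
  12, 22, 12, -4, 6  ⇒  2A = 48, A = 24.
Then Σ (y_i + y_{i+1})·c_i = -42, so ȳ = -42 / (6·24) = -7/24.

-7/24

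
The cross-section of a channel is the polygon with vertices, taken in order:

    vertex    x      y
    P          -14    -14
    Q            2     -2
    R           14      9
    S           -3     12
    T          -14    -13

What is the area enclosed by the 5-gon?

Apply the shoelace (surveyor's) formula: 2A = Σ (x_i·y_{i+1} − x_{i+1}·y_i), indices taken mod 5.
Σ = (56) + (46) + (195) + (207) + (14) = 518
Area = |Σ|/2 = 259.

259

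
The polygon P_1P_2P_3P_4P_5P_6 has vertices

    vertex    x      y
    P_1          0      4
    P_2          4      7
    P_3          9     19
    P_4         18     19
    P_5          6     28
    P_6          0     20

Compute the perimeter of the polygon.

68

|P_1P_2| = √((4)² + (3)²) = √25 = 5
|P_2P_3| = √((5)² + (12)²) = √169 = 13
|P_3P_4| = √((9)² + (0)²) = √81 = 9
|P_4P_5| = √((-12)² + (9)²) = √225 = 15
|P_5P_6| = √((-6)² + (-8)²) = √100 = 10
|P_6P_1| = √((0)² + (-16)²) = √256 = 16
Perimeter = 5 + 13 + 9 + 15 + 10 + 16 = 68.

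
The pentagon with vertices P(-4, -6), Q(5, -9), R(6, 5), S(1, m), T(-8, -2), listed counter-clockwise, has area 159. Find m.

10

Write out the shoelace sum; only the two edges meeting at S involve m:
2·Area = [(6·m − 1·5) + (1·(-2) − (-8)·m)] + 185
       = 14·m + 178 = 318
⇒ m = 10.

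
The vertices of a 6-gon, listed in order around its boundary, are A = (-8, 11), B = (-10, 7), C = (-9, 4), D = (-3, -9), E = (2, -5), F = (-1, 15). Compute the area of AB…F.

Cross-terms: 54, 23, 93, 33, 25, 109  ⇒  Σ = 337
Area = |Σ|/2 = 168.5.

168.5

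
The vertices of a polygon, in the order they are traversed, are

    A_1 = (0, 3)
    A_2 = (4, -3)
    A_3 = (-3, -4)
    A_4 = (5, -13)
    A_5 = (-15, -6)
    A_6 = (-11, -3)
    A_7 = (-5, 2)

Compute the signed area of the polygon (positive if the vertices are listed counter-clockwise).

Apply the shoelace (surveyor's) formula: 2A = Σ (x_i·y_{i+1} − x_{i+1}·y_i), indices taken mod 7.
Cross-terms: -12, -25, 59, -225, -21, -37, -15  ⇒  Σ = -276
Signed area = Σ/2 = -138 (negative ⇒ clockwise traversal).

-138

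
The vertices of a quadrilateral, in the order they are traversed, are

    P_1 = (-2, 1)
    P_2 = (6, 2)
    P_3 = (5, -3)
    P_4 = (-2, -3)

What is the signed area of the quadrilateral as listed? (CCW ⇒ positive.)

Σ = (-10) + (-28) + (-21) + (-8) = -67
Signed area = Σ/2 = -33.5 (negative ⇒ clockwise traversal).

-33.5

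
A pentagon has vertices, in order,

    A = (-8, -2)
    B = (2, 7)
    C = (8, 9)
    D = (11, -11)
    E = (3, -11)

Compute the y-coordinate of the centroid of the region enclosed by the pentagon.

Apply Gauss's area formula. First the cross-terms c_i = x_i·y_{i+1} − x_{i+1}·y_i:
  -52, -38, -187, -88, -94  ⇒  2A = -459, A = -229.5.
Then Σ (y_i + y_{i+1})·c_i = 2664, so ȳ = 2664 / (6·(-229.5)) = -296/153.

-296/153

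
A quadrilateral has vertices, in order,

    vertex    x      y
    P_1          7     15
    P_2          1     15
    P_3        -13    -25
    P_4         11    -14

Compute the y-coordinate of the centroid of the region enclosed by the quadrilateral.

Apply the shoelace (surveyor's) formula. First the cross-terms c_i = x_i·y_{i+1} − x_{i+1}·y_i:
  90, 170, 457, 263  ⇒  2A = 980, A = 490.
Then Σ (y_i + y_{i+1})·c_i = -16560, so ȳ = -16560 / (6·490) = -276/49.

-276/49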